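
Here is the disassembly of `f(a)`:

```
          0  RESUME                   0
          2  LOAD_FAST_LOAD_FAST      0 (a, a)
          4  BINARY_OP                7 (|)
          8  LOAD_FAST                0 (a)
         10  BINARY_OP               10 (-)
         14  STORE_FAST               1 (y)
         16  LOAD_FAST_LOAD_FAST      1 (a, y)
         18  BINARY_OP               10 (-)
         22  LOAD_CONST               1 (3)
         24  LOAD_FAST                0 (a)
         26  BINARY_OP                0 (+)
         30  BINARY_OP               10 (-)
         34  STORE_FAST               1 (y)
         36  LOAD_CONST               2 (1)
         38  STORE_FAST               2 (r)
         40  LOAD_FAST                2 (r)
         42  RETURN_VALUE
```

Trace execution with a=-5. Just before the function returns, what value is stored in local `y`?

-3

LOAD_FAST_LOAD_FAST a,a → push -5,-5. Stack: [-5, -5]
BINARY_OP | → -5 | -5 = -5. Stack: [-5]
LOAD_FAST a → push -5. Stack: [-5, -5]
BINARY_OP - → -5 - -5 = 0. Stack: [0]
STORE_FAST y → y=0. Stack: []
LOAD_FAST_LOAD_FAST a,y → push -5,0. Stack: [-5, 0]
BINARY_OP - → -5 - 0 = -5. Stack: [-5]
LOAD_CONST → push 3. Stack: [-5, 3]
LOAD_FAST a → push -5. Stack: [-5, 3, -5]
BINARY_OP + → 3 + -5 = -2. Stack: [-5, -2]
BINARY_OP - → -5 - -2 = -3. Stack: [-3]
STORE_FAST y → y=-3. Stack: []
LOAD_CONST → push 1. Stack: [1]
STORE_FAST r → r=1. Stack: []
LOAD_FAST r → push 1. Stack: [1]
RETURN_VALUE → return 1.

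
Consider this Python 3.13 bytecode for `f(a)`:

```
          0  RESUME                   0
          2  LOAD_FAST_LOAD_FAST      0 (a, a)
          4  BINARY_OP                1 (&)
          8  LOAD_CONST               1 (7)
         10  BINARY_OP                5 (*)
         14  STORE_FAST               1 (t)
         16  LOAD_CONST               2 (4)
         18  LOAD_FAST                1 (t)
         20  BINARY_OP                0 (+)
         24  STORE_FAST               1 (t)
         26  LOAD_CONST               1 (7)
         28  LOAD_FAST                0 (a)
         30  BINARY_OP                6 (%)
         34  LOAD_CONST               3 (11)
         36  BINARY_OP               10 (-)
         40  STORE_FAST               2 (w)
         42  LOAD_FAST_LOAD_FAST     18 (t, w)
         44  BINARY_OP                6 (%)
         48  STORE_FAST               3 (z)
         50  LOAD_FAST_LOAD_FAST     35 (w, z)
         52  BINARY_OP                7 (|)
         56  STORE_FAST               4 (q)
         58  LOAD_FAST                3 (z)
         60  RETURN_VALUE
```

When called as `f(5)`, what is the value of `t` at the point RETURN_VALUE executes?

LOAD_FAST_LOAD_FAST a,a → push 5,5. Stack: [5, 5]
BINARY_OP & → 5 & 5 = 5. Stack: [5]
LOAD_CONST → push 7. Stack: [5, 7]
BINARY_OP * → 5 * 7 = 35. Stack: [35]
STORE_FAST t → t=35. Stack: []
LOAD_CONST → push 4. Stack: [4]
LOAD_FAST t → push 35. Stack: [4, 35]
BINARY_OP + → 4 + 35 = 39. Stack: [39]
STORE_FAST t → t=39. Stack: []
LOAD_CONST → push 7. Stack: [7]
LOAD_FAST a → push 5. Stack: [7, 5]
BINARY_OP % → 7 % 5 = 2. Stack: [2]
LOAD_CONST → push 11. Stack: [2, 11]
BINARY_OP - → 2 - 11 = -9. Stack: [-9]
STORE_FAST w → w=-9. Stack: []
LOAD_FAST_LOAD_FAST t,w → push 39,-9. Stack: [39, -9]
BINARY_OP % → 39 % -9 = -6. Stack: [-6]
STORE_FAST z → z=-6. Stack: []
LOAD_FAST_LOAD_FAST w,z → push -9,-6. Stack: [-9, -6]
BINARY_OP | → -9 | -6 = -1. Stack: [-1]
STORE_FAST q → q=-1. Stack: []
LOAD_FAST z → push -6. Stack: [-6]
RETURN_VALUE → return -6.

39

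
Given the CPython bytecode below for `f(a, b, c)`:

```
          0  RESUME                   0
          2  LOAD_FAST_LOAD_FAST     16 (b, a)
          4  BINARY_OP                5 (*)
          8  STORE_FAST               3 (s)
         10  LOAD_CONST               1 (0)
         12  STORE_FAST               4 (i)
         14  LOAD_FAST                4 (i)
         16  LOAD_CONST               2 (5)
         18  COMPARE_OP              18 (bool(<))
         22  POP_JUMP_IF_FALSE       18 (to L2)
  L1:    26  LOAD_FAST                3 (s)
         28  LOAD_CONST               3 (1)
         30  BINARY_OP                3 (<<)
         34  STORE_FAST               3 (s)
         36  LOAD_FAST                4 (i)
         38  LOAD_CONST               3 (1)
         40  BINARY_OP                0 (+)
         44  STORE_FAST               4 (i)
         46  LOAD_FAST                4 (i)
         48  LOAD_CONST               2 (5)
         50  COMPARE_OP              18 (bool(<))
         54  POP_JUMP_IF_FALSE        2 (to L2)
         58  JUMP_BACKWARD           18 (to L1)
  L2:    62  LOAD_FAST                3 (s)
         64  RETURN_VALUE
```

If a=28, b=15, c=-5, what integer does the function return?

13440

LOAD_FAST_LOAD_FAST b,a → push 15,28
BINARY_OP * → 15 * 28 = 420
STORE_FAST s → s=420
LOAD_CONST → push 0
STORE_FAST i → i=0
LOAD_FAST i → push 0
LOAD_CONST → push 5
COMPARE_OP bool(<) → 0 vs 5 = True
POP_JUMP_IF_FALSE → pop True; no jump
LOAD_FAST s → push 420
LOAD_CONST → push 1
BINARY_OP << → 420 << 1 = 840
STORE_FAST s → s=840
LOAD_FAST i → push 0
LOAD_CONST → push 1
BINARY_OP + → 0 + 1 = 1
STORE_FAST i → i=1
LOAD_FAST i → push 1
LOAD_CONST → push 5
COMPARE_OP bool(<) → 1 vs 5 = True
POP_JUMP_IF_FALSE → pop True; no jump
LOAD_FAST s → push 840
LOAD_CONST → push 1
BINARY_OP << → 840 << 1 = 1680
STORE_FAST s → s=1680
LOAD_FAST i → push 1
LOAD_CONST → push 1
BINARY_OP + → 1 + 1 = 2
STORE_FAST i → i=2
LOAD_FAST i → push 2
LOAD_CONST → push 5
COMPARE_OP bool(<) → 2 vs 5 = True
POP_JUMP_IF_FALSE → pop True; no jump
LOAD_FAST s → push 1680
LOAD_CONST → push 1
BINARY_OP << → 1680 << 1 = 3360
STORE_FAST s → s=3360
LOAD_FAST i → push 2
LOAD_CONST → push 1
BINARY_OP + → 2 + 1 = 3
STORE_FAST i → i=3
LOAD_FAST i → push 3
LOAD_CONST → push 5
COMPARE_OP bool(<) → 3 vs 5 = True
POP_JUMP_IF_FALSE → pop True; no jump
LOAD_FAST s → push 3360
LOAD_CONST → push 1
BINARY_OP << → 3360 << 1 = 6720
STORE_FAST s → s=6720
LOAD_FAST i → push 3
LOAD_CONST → push 1
BINARY_OP + → 3 + 1 = 4
STORE_FAST i → i=4
LOAD_FAST i → push 4
LOAD_CONST → push 5
COMPARE_OP bool(<) → 4 vs 5 = True
POP_JUMP_IF_FALSE → pop True; no jump
LOAD_FAST s → push 6720
LOAD_CONST → push 1
BINARY_OP << → 6720 << 1 = 13440
STORE_FAST s → s=13440
LOAD_FAST i → push 4
LOAD_CONST → push 1
BINARY_OP + → 4 + 1 = 5
STORE_FAST i → i=5
LOAD_FAST i → push 5
LOAD_CONST → push 5
COMPARE_OP bool(<) → 5 vs 5 = False
POP_JUMP_IF_FALSE → pop False; jump
LOAD_FAST s → push 13440
RETURN_VALUE → return 13440.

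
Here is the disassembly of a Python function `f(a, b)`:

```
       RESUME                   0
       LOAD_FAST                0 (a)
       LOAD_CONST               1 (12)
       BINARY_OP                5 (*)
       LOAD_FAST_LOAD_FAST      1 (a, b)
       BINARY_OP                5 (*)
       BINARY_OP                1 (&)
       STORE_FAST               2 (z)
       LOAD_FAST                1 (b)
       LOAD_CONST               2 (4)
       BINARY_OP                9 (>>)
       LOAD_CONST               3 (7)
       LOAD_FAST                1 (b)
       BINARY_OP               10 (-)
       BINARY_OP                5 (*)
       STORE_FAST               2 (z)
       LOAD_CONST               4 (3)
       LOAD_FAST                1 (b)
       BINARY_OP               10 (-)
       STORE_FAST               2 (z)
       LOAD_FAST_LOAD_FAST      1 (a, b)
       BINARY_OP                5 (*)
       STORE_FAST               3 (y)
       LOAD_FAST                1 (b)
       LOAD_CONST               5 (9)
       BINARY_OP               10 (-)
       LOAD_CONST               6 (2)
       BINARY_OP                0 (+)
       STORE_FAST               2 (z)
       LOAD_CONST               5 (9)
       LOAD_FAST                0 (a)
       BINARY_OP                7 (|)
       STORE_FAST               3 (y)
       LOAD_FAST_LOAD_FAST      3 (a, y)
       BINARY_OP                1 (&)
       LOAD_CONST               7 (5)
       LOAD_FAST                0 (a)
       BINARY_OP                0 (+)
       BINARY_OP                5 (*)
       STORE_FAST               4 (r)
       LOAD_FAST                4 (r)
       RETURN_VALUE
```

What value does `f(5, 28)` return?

LOAD_FAST a → push 5. Stack: [5]
LOAD_CONST → push 12. Stack: [5, 12]
BINARY_OP * → 5 * 12 = 60. Stack: [60]
LOAD_FAST_LOAD_FAST a,b → push 5,28. Stack: [60, 5, 28]
BINARY_OP * → 5 * 28 = 140. Stack: [60, 140]
BINARY_OP & → 60 & 140 = 12. Stack: [12]
STORE_FAST z → z=12. Stack: []
LOAD_FAST b → push 28. Stack: [28]
LOAD_CONST → push 4. Stack: [28, 4]
BINARY_OP >> → 28 >> 4 = 1. Stack: [1]
LOAD_CONST → push 7. Stack: [1, 7]
LOAD_FAST b → push 28. Stack: [1, 7, 28]
BINARY_OP - → 7 - 28 = -21. Stack: [1, -21]
BINARY_OP * → 1 * -21 = -21. Stack: [-21]
STORE_FAST z → z=-21. Stack: []
LOAD_CONST → push 3. Stack: [3]
LOAD_FAST b → push 28. Stack: [3, 28]
BINARY_OP - → 3 - 28 = -25. Stack: [-25]
STORE_FAST z → z=-25. Stack: []
LOAD_FAST_LOAD_FAST a,b → push 5,28. Stack: [5, 28]
BINARY_OP * → 5 * 28 = 140. Stack: [140]
STORE_FAST y → y=140. Stack: []
LOAD_FAST b → push 28. Stack: [28]
LOAD_CONST → push 9. Stack: [28, 9]
BINARY_OP - → 28 - 9 = 19. Stack: [19]
LOAD_CONST → push 2. Stack: [19, 2]
BINARY_OP + → 19 + 2 = 21. Stack: [21]
STORE_FAST z → z=21. Stack: []
LOAD_CONST → push 9. Stack: [9]
LOAD_FAST a → push 5. Stack: [9, 5]
BINARY_OP | → 9 | 5 = 13. Stack: [13]
STORE_FAST y → y=13. Stack: []
LOAD_FAST_LOAD_FAST a,y → push 5,13. Stack: [5, 13]
BINARY_OP & → 5 & 13 = 5. Stack: [5]
LOAD_CONST → push 5. Stack: [5, 5]
LOAD_FAST a → push 5. Stack: [5, 5, 5]
BINARY_OP + → 5 + 5 = 10. Stack: [5, 10]
BINARY_OP * → 5 * 10 = 50. Stack: [50]
STORE_FAST r → r=50. Stack: []
LOAD_FAST r → push 50. Stack: [50]
RETURN_VALUE → return 50.

50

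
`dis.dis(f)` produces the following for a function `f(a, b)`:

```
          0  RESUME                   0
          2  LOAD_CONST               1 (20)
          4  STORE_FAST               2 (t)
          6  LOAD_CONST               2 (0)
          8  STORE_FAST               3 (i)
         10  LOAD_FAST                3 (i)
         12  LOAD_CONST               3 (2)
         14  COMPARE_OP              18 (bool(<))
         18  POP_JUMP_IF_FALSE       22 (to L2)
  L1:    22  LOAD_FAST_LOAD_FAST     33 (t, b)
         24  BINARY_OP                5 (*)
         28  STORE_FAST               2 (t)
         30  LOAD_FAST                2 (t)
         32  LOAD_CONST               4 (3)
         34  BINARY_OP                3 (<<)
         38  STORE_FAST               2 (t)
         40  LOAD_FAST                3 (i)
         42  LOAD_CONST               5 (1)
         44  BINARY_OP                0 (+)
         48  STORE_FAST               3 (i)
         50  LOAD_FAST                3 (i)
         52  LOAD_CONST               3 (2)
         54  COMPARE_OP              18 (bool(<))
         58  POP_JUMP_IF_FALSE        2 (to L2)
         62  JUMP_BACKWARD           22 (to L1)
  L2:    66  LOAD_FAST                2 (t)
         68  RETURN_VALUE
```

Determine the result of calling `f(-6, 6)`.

46080

LOAD_CONST → push 20. Stack: [20]
STORE_FAST t → t=20. Stack: []
LOAD_CONST → push 0. Stack: [0]
STORE_FAST i → i=0. Stack: []
LOAD_FAST i → push 0. Stack: [0]
LOAD_CONST → push 2. Stack: [0, 2]
COMPARE_OP bool(<) → 0 vs 2 = True. Stack: [True]
POP_JUMP_IF_FALSE → pop True; no jump. Stack: []
LOAD_FAST_LOAD_FAST t,b → push 20,6. Stack: [20, 6]
BINARY_OP * → 20 * 6 = 120. Stack: [120]
STORE_FAST t → t=120. Stack: []
LOAD_FAST t → push 120. Stack: [120]
LOAD_CONST → push 3. Stack: [120, 3]
BINARY_OP << → 120 << 3 = 960. Stack: [960]
STORE_FAST t → t=960. Stack: []
LOAD_FAST i → push 0. Stack: [0]
LOAD_CONST → push 1. Stack: [0, 1]
BINARY_OP + → 0 + 1 = 1. Stack: [1]
STORE_FAST i → i=1. Stack: []
LOAD_FAST i → push 1. Stack: [1]
LOAD_CONST → push 2. Stack: [1, 2]
COMPARE_OP bool(<) → 1 vs 2 = True. Stack: [True]
POP_JUMP_IF_FALSE → pop True; no jump. Stack: []
LOAD_FAST_LOAD_FAST t,b → push 960,6. Stack: [960, 6]
BINARY_OP * → 960 * 6 = 5760. Stack: [5760]
STORE_FAST t → t=5760. Stack: []
LOAD_FAST t → push 5760. Stack: [5760]
LOAD_CONST → push 3. Stack: [5760, 3]
BINARY_OP << → 5760 << 3 = 46080. Stack: [46080]
STORE_FAST t → t=46080. Stack: []
LOAD_FAST i → push 1. Stack: [1]
LOAD_CONST → push 1. Stack: [1, 1]
BINARY_OP + → 1 + 1 = 2. Stack: [2]
STORE_FAST i → i=2. Stack: []
LOAD_FAST i → push 2. Stack: [2]
LOAD_CONST → push 2. Stack: [2, 2]
COMPARE_OP bool(<) → 2 vs 2 = False. Stack: [False]
POP_JUMP_IF_FALSE → pop False; jump. Stack: []
LOAD_FAST t → push 46080. Stack: [46080]
RETURN_VALUE → return 46080.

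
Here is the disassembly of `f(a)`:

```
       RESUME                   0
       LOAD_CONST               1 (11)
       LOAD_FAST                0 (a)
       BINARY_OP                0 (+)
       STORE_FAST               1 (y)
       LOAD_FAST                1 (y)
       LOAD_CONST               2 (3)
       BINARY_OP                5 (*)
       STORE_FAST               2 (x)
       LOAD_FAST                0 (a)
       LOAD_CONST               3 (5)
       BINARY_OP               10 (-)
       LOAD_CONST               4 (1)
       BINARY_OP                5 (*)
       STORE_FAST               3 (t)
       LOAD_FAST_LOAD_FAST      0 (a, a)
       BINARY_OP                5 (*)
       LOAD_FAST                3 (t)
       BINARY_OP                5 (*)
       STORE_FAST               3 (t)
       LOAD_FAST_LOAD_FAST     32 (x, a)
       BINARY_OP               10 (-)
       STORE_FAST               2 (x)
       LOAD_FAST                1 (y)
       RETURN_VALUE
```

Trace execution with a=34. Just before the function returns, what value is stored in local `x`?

101

LOAD_CONST → push 11. Stack: [11]
LOAD_FAST a → push 34. Stack: [11, 34]
BINARY_OP + → 11 + 34 = 45. Stack: [45]
STORE_FAST y → y=45. Stack: []
LOAD_FAST y → push 45. Stack: [45]
LOAD_CONST → push 3. Stack: [45, 3]
BINARY_OP * → 45 * 3 = 135. Stack: [135]
STORE_FAST x → x=135. Stack: []
LOAD_FAST a → push 34. Stack: [34]
LOAD_CONST → push 5. Stack: [34, 5]
BINARY_OP - → 34 - 5 = 29. Stack: [29]
LOAD_CONST → push 1. Stack: [29, 1]
BINARY_OP * → 29 * 1 = 29. Stack: [29]
STORE_FAST t → t=29. Stack: []
LOAD_FAST_LOAD_FAST a,a → push 34,34. Stack: [34, 34]
BINARY_OP * → 34 * 34 = 1156. Stack: [1156]
LOAD_FAST t → push 29. Stack: [1156, 29]
BINARY_OP * → 1156 * 29 = 33524. Stack: [33524]
STORE_FAST t → t=33524. Stack: []
LOAD_FAST_LOAD_FAST x,a → push 135,34. Stack: [135, 34]
BINARY_OP - → 135 - 34 = 101. Stack: [101]
STORE_FAST x → x=101. Stack: []
LOAD_FAST y → push 45. Stack: [45]
RETURN_VALUE → return 45.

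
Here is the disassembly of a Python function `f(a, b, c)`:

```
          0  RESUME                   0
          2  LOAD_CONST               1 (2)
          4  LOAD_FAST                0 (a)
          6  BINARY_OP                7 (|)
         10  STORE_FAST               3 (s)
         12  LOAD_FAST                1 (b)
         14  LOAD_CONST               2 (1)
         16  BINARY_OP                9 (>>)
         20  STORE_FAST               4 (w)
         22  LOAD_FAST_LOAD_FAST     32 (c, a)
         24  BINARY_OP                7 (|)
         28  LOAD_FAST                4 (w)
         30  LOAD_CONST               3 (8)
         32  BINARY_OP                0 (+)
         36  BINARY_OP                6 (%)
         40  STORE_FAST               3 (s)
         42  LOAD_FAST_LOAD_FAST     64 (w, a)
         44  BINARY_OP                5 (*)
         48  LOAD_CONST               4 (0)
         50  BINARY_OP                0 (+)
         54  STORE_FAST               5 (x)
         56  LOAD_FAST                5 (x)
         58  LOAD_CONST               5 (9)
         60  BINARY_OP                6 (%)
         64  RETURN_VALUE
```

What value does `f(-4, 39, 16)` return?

LOAD_CONST → push 2. Stack: [2]
LOAD_FAST a → push -4. Stack: [2, -4]
BINARY_OP | → 2 | -4 = -2. Stack: [-2]
STORE_FAST s → s=-2. Stack: []
LOAD_FAST b → push 39. Stack: [39]
LOAD_CONST → push 1. Stack: [39, 1]
BINARY_OP >> → 39 >> 1 = 19. Stack: [19]
STORE_FAST w → w=19. Stack: []
LOAD_FAST_LOAD_FAST c,a → push 16,-4. Stack: [16, -4]
BINARY_OP | → 16 | -4 = -4. Stack: [-4]
LOAD_FAST w → push 19. Stack: [-4, 19]
LOAD_CONST → push 8. Stack: [-4, 19, 8]
BINARY_OP + → 19 + 8 = 27. Stack: [-4, 27]
BINARY_OP % → -4 % 27 = 23. Stack: [23]
STORE_FAST s → s=23. Stack: []
LOAD_FAST_LOAD_FAST w,a → push 19,-4. Stack: [19, -4]
BINARY_OP * → 19 * -4 = -76. Stack: [-76]
LOAD_CONST → push 0. Stack: [-76, 0]
BINARY_OP + → -76 + 0 = -76. Stack: [-76]
STORE_FAST x → x=-76. Stack: []
LOAD_FAST x → push -76. Stack: [-76]
LOAD_CONST → push 9. Stack: [-76, 9]
BINARY_OP % → -76 % 9 = 5. Stack: [5]
RETURN_VALUE → return 5.

5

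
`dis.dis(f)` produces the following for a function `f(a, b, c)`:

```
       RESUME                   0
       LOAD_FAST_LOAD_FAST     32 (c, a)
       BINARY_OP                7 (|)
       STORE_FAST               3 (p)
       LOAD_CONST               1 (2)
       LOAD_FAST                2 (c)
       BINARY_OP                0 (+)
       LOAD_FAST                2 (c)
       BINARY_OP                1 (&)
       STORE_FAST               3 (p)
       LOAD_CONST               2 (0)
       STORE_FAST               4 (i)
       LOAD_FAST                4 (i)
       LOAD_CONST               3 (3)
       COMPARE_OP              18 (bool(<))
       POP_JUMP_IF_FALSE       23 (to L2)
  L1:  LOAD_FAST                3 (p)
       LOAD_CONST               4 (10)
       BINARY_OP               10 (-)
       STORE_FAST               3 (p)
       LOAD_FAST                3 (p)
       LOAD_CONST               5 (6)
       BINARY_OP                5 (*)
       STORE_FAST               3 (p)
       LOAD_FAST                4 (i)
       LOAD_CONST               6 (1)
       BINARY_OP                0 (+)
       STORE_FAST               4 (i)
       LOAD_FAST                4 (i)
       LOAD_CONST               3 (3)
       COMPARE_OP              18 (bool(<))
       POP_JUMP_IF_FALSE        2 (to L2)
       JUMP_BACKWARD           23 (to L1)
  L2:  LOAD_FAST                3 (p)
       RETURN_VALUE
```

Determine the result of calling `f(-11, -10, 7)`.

LOAD_FAST_LOAD_FAST c,a → push 7,-11. Stack: [7, -11]
BINARY_OP | → 7 | -11 = -9. Stack: [-9]
STORE_FAST p → p=-9. Stack: []
LOAD_CONST → push 2. Stack: [2]
LOAD_FAST c → push 7. Stack: [2, 7]
BINARY_OP + → 2 + 7 = 9. Stack: [9]
LOAD_FAST c → push 7. Stack: [9, 7]
BINARY_OP & → 9 & 7 = 1. Stack: [1]
STORE_FAST p → p=1. Stack: []
LOAD_CONST → push 0. Stack: [0]
STORE_FAST i → i=0. Stack: []
LOAD_FAST i → push 0. Stack: [0]
LOAD_CONST → push 3. Stack: [0, 3]
COMPARE_OP bool(<) → 0 vs 3 = True. Stack: [True]
POP_JUMP_IF_FALSE → pop True; no jump. Stack: []
LOAD_FAST p → push 1. Stack: [1]
LOAD_CONST → push 10. Stack: [1, 10]
BINARY_OP - → 1 - 10 = -9. Stack: [-9]
STORE_FAST p → p=-9. Stack: []
LOAD_FAST p → push -9. Stack: [-9]
LOAD_CONST → push 6. Stack: [-9, 6]
BINARY_OP * → -9 * 6 = -54. Stack: [-54]
STORE_FAST p → p=-54. Stack: []
LOAD_FAST i → push 0. Stack: [0]
LOAD_CONST → push 1. Stack: [0, 1]
BINARY_OP + → 0 + 1 = 1. Stack: [1]
STORE_FAST i → i=1. Stack: []
LOAD_FAST i → push 1. Stack: [1]
LOAD_CONST → push 3. Stack: [1, 3]
COMPARE_OP bool(<) → 1 vs 3 = True. Stack: [True]
POP_JUMP_IF_FALSE → pop True; no jump. Stack: []
LOAD_FAST p → push -54. Stack: [-54]
LOAD_CONST → push 10. Stack: [-54, 10]
BINARY_OP - → -54 - 10 = -64. Stack: [-64]
STORE_FAST p → p=-64. Stack: []
LOAD_FAST p → push -64. Stack: [-64]
LOAD_CONST → push 6. Stack: [-64, 6]
BINARY_OP * → -64 * 6 = -384. Stack: [-384]
STORE_FAST p → p=-384. Stack: []
LOAD_FAST i → push 1. Stack: [1]
LOAD_CONST → push 1. Stack: [1, 1]
BINARY_OP + → 1 + 1 = 2. Stack: [2]
STORE_FAST i → i=2. Stack: []
LOAD_FAST i → push 2. Stack: [2]
LOAD_CONST → push 3. Stack: [2, 3]
COMPARE_OP bool(<) → 2 vs 3 = True. Stack: [True]
POP_JUMP_IF_FALSE → pop True; no jump. Stack: []
LOAD_FAST p → push -384. Stack: [-384]
LOAD_CONST → push 10. Stack: [-384, 10]
BINARY_OP - → -384 - 10 = -394. Stack: [-394]
STORE_FAST p → p=-394. Stack: []
LOAD_FAST p → push -394. Stack: [-394]
LOAD_CONST → push 6. Stack: [-394, 6]
BINARY_OP * → -394 * 6 = -2364. Stack: [-2364]
STORE_FAST p → p=-2364. Stack: []
LOAD_FAST i → push 2. Stack: [2]
LOAD_CONST → push 1. Stack: [2, 1]
BINARY_OP + → 2 + 1 = 3. Stack: [3]
STORE_FAST i → i=3. Stack: []
LOAD_FAST i → push 3. Stack: [3]
LOAD_CONST → push 3. Stack: [3, 3]
COMPARE_OP bool(<) → 3 vs 3 = False. Stack: [False]
POP_JUMP_IF_FALSE → pop False; jump. Stack: []
LOAD_FAST p → push -2364. Stack: [-2364]
RETURN_VALUE → return -2364.

-2364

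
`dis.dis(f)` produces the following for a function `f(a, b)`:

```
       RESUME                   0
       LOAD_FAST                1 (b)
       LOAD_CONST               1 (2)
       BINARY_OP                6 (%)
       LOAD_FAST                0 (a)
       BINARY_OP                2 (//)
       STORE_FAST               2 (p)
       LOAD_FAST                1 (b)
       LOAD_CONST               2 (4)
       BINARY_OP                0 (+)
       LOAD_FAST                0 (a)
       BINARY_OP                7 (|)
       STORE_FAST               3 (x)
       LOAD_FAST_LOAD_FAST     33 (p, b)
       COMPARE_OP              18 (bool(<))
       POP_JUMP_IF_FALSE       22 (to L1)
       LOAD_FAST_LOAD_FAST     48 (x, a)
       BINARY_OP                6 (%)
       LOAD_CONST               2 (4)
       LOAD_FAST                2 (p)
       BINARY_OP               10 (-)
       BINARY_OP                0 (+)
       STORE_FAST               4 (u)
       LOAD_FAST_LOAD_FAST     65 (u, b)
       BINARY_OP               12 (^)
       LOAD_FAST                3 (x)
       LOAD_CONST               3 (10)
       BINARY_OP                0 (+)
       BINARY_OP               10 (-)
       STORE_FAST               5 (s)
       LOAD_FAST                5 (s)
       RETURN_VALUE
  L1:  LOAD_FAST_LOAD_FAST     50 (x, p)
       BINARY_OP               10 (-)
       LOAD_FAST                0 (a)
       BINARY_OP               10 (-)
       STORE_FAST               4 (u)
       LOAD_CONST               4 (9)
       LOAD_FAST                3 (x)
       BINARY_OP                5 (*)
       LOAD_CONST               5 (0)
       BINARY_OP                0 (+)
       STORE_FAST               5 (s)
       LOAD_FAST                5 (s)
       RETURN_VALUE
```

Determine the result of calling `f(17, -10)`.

-45

LOAD_FAST b → push -10. Stack: [-10]
LOAD_CONST → push 2. Stack: [-10, 2]
BINARY_OP % → -10 % 2 = 0. Stack: [0]
LOAD_FAST a → push 17. Stack: [0, 17]
BINARY_OP // → 0 // 17 = 0. Stack: [0]
STORE_FAST p → p=0. Stack: []
LOAD_FAST b → push -10. Stack: [-10]
LOAD_CONST → push 4. Stack: [-10, 4]
BINARY_OP + → -10 + 4 = -6. Stack: [-6]
LOAD_FAST a → push 17. Stack: [-6, 17]
BINARY_OP | → -6 | 17 = -5. Stack: [-5]
STORE_FAST x → x=-5. Stack: []
LOAD_FAST_LOAD_FAST p,b → push 0,-10. Stack: [0, -10]
COMPARE_OP bool(<) → 0 vs -10 = False. Stack: [False]
POP_JUMP_IF_FALSE → pop False; jump. Stack: []
LOAD_FAST_LOAD_FAST x,p → push -5,0. Stack: [-5, 0]
BINARY_OP - → -5 - 0 = -5. Stack: [-5]
LOAD_FAST a → push 17. Stack: [-5, 17]
BINARY_OP - → -5 - 17 = -22. Stack: [-22]
STORE_FAST u → u=-22. Stack: []
LOAD_CONST → push 9. Stack: [9]
LOAD_FAST x → push -5. Stack: [9, -5]
BINARY_OP * → 9 * -5 = -45. Stack: [-45]
LOAD_CONST → push 0. Stack: [-45, 0]
BINARY_OP + → -45 + 0 = -45. Stack: [-45]
STORE_FAST s → s=-45. Stack: []
LOAD_FAST s → push -45. Stack: [-45]
RETURN_VALUE → return -45.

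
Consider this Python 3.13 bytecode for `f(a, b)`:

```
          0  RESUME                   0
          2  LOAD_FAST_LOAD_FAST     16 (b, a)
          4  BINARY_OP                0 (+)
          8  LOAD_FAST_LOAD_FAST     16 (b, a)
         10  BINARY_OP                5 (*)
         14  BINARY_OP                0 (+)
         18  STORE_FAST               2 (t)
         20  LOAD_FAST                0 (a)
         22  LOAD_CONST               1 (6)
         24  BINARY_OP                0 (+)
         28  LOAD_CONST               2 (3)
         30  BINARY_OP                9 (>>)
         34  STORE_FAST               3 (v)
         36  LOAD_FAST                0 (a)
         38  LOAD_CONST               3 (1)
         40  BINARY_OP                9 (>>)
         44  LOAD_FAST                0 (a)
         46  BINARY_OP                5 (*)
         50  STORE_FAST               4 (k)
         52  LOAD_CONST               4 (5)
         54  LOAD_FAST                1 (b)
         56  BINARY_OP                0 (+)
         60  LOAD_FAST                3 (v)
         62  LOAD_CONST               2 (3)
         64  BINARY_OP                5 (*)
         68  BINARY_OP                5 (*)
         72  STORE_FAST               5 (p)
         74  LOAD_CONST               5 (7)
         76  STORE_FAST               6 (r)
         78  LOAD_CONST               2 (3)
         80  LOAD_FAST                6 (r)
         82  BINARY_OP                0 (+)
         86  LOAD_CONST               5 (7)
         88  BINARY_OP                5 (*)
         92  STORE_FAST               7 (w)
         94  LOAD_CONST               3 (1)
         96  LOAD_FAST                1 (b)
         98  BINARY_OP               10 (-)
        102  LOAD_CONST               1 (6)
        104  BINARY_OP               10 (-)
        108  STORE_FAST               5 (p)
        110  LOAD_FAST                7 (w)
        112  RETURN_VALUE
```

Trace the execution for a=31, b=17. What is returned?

70

LOAD_FAST_LOAD_FAST b,a → push 17,31. Stack: [17, 31]
BINARY_OP + → 17 + 31 = 48. Stack: [48]
LOAD_FAST_LOAD_FAST b,a → push 17,31. Stack: [48, 17, 31]
BINARY_OP * → 17 * 31 = 527. Stack: [48, 527]
BINARY_OP + → 48 + 527 = 575. Stack: [575]
STORE_FAST t → t=575. Stack: []
LOAD_FAST a → push 31. Stack: [31]
LOAD_CONST → push 6. Stack: [31, 6]
BINARY_OP + → 31 + 6 = 37. Stack: [37]
LOAD_CONST → push 3. Stack: [37, 3]
BINARY_OP >> → 37 >> 3 = 4. Stack: [4]
STORE_FAST v → v=4. Stack: []
LOAD_FAST a → push 31. Stack: [31]
LOAD_CONST → push 1. Stack: [31, 1]
BINARY_OP >> → 31 >> 1 = 15. Stack: [15]
LOAD_FAST a → push 31. Stack: [15, 31]
BINARY_OP * → 15 * 31 = 465. Stack: [465]
STORE_FAST k → k=465. Stack: []
LOAD_CONST → push 5. Stack: [5]
LOAD_FAST b → push 17. Stack: [5, 17]
BINARY_OP + → 5 + 17 = 22. Stack: [22]
LOAD_FAST v → push 4. Stack: [22, 4]
LOAD_CONST → push 3. Stack: [22, 4, 3]
BINARY_OP * → 4 * 3 = 12. Stack: [22, 12]
BINARY_OP * → 22 * 12 = 264. Stack: [264]
STORE_FAST p → p=264. Stack: []
LOAD_CONST → push 7. Stack: [7]
STORE_FAST r → r=7. Stack: []
LOAD_CONST → push 3. Stack: [3]
LOAD_FAST r → push 7. Stack: [3, 7]
BINARY_OP + → 3 + 7 = 10. Stack: [10]
LOAD_CONST → push 7. Stack: [10, 7]
BINARY_OP * → 10 * 7 = 70. Stack: [70]
STORE_FAST w → w=70. Stack: []
LOAD_CONST → push 1. Stack: [1]
LOAD_FAST b → push 17. Stack: [1, 17]
BINARY_OP - → 1 - 17 = -16. Stack: [-16]
LOAD_CONST → push 6. Stack: [-16, 6]
BINARY_OP - → -16 - 6 = -22. Stack: [-22]
STORE_FAST p → p=-22. Stack: []
LOAD_FAST w → push 70. Stack: [70]
RETURN_VALUE → return 70.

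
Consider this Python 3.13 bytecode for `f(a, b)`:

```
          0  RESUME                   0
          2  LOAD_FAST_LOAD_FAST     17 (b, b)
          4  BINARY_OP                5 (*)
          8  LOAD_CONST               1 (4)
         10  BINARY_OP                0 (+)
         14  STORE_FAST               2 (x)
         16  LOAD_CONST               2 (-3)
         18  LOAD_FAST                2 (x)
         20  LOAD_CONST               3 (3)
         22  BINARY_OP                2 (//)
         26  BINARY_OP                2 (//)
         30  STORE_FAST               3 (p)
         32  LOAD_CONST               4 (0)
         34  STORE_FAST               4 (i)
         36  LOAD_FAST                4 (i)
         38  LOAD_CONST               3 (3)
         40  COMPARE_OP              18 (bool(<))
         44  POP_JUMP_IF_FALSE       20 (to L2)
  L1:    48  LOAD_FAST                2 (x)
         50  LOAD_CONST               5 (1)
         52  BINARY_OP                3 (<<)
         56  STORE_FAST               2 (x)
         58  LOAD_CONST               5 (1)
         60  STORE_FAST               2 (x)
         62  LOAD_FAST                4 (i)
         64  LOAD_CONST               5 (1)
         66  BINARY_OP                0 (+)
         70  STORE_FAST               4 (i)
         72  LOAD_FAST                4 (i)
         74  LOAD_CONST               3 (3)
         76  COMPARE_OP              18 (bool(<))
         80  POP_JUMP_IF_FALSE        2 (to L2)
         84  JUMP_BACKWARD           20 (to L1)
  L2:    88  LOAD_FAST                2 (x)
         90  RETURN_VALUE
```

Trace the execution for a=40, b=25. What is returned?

1

LOAD_FAST_LOAD_FAST b,b → push 25,25. Stack: [25, 25]
BINARY_OP * → 25 * 25 = 625. Stack: [625]
LOAD_CONST → push 4. Stack: [625, 4]
BINARY_OP + → 625 + 4 = 629. Stack: [629]
STORE_FAST x → x=629. Stack: []
LOAD_CONST → push -3. Stack: [-3]
LOAD_FAST x → push 629. Stack: [-3, 629]
LOAD_CONST → push 3. Stack: [-3, 629, 3]
BINARY_OP // → 629 // 3 = 209. Stack: [-3, 209]
BINARY_OP // → -3 // 209 = -1. Stack: [-1]
STORE_FAST p → p=-1. Stack: []
LOAD_CONST → push 0. Stack: [0]
STORE_FAST i → i=0. Stack: []
LOAD_FAST i → push 0. Stack: [0]
LOAD_CONST → push 3. Stack: [0, 3]
COMPARE_OP bool(<) → 0 vs 3 = True. Stack: [True]
POP_JUMP_IF_FALSE → pop True; no jump. Stack: []
LOAD_FAST x → push 629. Stack: [629]
LOAD_CONST → push 1. Stack: [629, 1]
BINARY_OP << → 629 << 1 = 1258. Stack: [1258]
STORE_FAST x → x=1258. Stack: []
LOAD_CONST → push 1. Stack: [1]
STORE_FAST x → x=1. Stack: []
LOAD_FAST i → push 0. Stack: [0]
LOAD_CONST → push 1. Stack: [0, 1]
BINARY_OP + → 0 + 1 = 1. Stack: [1]
STORE_FAST i → i=1. Stack: []
LOAD_FAST i → push 1. Stack: [1]
LOAD_CONST → push 3. Stack: [1, 3]
COMPARE_OP bool(<) → 1 vs 3 = True. Stack: [True]
POP_JUMP_IF_FALSE → pop True; no jump. Stack: []
LOAD_FAST x → push 1. Stack: [1]
LOAD_CONST → push 1. Stack: [1, 1]
BINARY_OP << → 1 << 1 = 2. Stack: [2]
STORE_FAST x → x=2. Stack: []
LOAD_CONST → push 1. Stack: [1]
STORE_FAST x → x=1. Stack: []
LOAD_FAST i → push 1. Stack: [1]
LOAD_CONST → push 1. Stack: [1, 1]
BINARY_OP + → 1 + 1 = 2. Stack: [2]
STORE_FAST i → i=2. Stack: []
LOAD_FAST i → push 2. Stack: [2]
LOAD_CONST → push 3. Stack: [2, 3]
COMPARE_OP bool(<) → 2 vs 3 = True. Stack: [True]
POP_JUMP_IF_FALSE → pop True; no jump. Stack: []
LOAD_FAST x → push 1. Stack: [1]
LOAD_CONST → push 1. Stack: [1, 1]
BINARY_OP << → 1 << 1 = 2. Stack: [2]
STORE_FAST x → x=2. Stack: []
LOAD_CONST → push 1. Stack: [1]
STORE_FAST x → x=1. Stack: []
LOAD_FAST i → push 2. Stack: [2]
LOAD_CONST → push 1. Stack: [2, 1]
BINARY_OP + → 2 + 1 = 3. Stack: [3]
STORE_FAST i → i=3. Stack: []
LOAD_FAST i → push 3. Stack: [3]
LOAD_CONST → push 3. Stack: [3, 3]
COMPARE_OP bool(<) → 3 vs 3 = False. Stack: [False]
POP_JUMP_IF_FALSE → pop False; jump. Stack: []
LOAD_FAST x → push 1. Stack: [1]
RETURN_VALUE → return 1.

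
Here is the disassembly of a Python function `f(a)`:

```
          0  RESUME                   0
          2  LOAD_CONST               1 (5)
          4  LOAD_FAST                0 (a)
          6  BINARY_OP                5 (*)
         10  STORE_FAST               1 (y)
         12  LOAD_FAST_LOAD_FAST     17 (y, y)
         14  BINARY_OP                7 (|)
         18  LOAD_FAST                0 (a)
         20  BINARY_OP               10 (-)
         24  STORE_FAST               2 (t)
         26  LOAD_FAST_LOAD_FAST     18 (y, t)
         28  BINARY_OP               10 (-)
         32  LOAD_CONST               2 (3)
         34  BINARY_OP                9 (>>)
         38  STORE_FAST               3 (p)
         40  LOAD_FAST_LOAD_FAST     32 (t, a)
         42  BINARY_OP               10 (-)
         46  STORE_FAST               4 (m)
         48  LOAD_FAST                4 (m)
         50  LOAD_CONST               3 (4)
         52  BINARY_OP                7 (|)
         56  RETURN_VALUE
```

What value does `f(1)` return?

LOAD_CONST → push 5. Stack: [5]
LOAD_FAST a → push 1. Stack: [5, 1]
BINARY_OP * → 5 * 1 = 5. Stack: [5]
STORE_FAST y → y=5. Stack: []
LOAD_FAST_LOAD_FAST y,y → push 5,5. Stack: [5, 5]
BINARY_OP | → 5 | 5 = 5. Stack: [5]
LOAD_FAST a → push 1. Stack: [5, 1]
BINARY_OP - → 5 - 1 = 4. Stack: [4]
STORE_FAST t → t=4. Stack: []
LOAD_FAST_LOAD_FAST y,t → push 5,4. Stack: [5, 4]
BINARY_OP - → 5 - 4 = 1. Stack: [1]
LOAD_CONST → push 3. Stack: [1, 3]
BINARY_OP >> → 1 >> 3 = 0. Stack: [0]
STORE_FAST p → p=0. Stack: []
LOAD_FAST_LOAD_FAST t,a → push 4,1. Stack: [4, 1]
BINARY_OP - → 4 - 1 = 3. Stack: [3]
STORE_FAST m → m=3. Stack: []
LOAD_FAST m → push 3. Stack: [3]
LOAD_CONST → push 4. Stack: [3, 4]
BINARY_OP | → 3 | 4 = 7. Stack: [7]
RETURN_VALUE → return 7.

7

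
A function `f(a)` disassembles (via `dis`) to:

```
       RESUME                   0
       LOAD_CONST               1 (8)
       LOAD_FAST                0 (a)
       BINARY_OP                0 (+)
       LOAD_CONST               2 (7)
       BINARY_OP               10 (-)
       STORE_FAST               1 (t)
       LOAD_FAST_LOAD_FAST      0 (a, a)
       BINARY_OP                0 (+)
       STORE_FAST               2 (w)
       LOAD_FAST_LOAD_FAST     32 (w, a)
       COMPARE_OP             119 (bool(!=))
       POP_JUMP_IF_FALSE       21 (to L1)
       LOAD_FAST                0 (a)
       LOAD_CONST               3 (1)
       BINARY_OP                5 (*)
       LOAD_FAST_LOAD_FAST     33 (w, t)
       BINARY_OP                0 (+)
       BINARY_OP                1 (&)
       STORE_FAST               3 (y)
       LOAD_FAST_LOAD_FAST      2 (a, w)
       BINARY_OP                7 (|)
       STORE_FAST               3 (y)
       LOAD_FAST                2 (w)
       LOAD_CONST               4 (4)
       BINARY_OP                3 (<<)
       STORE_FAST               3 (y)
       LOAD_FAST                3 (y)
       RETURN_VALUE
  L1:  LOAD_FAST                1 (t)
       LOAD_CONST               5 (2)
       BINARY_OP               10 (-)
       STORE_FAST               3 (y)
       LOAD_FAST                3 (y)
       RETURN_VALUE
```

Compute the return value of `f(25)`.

800

LOAD_CONST → push 8. Stack: [8]
LOAD_FAST a → push 25. Stack: [8, 25]
BINARY_OP + → 8 + 25 = 33. Stack: [33]
LOAD_CONST → push 7. Stack: [33, 7]
BINARY_OP - → 33 - 7 = 26. Stack: [26]
STORE_FAST t → t=26. Stack: []
LOAD_FAST_LOAD_FAST a,a → push 25,25. Stack: [25, 25]
BINARY_OP + → 25 + 25 = 50. Stack: [50]
STORE_FAST w → w=50. Stack: []
LOAD_FAST_LOAD_FAST w,a → push 50,25. Stack: [50, 25]
COMPARE_OP bool(!=) → 50 vs 25 = True. Stack: [True]
POP_JUMP_IF_FALSE → pop True; no jump. Stack: []
LOAD_FAST a → push 25. Stack: [25]
LOAD_CONST → push 1. Stack: [25, 1]
BINARY_OP * → 25 * 1 = 25. Stack: [25]
LOAD_FAST_LOAD_FAST w,t → push 50,26. Stack: [25, 50, 26]
BINARY_OP + → 50 + 26 = 76. Stack: [25, 76]
BINARY_OP & → 25 & 76 = 8. Stack: [8]
STORE_FAST y → y=8. Stack: []
LOAD_FAST_LOAD_FAST a,w → push 25,50. Stack: [25, 50]
BINARY_OP | → 25 | 50 = 59. Stack: [59]
STORE_FAST y → y=59. Stack: []
LOAD_FAST w → push 50. Stack: [50]
LOAD_CONST → push 4. Stack: [50, 4]
BINARY_OP << → 50 << 4 = 800. Stack: [800]
STORE_FAST y → y=800. Stack: []
LOAD_FAST y → push 800. Stack: [800]
RETURN_VALUE → return 800.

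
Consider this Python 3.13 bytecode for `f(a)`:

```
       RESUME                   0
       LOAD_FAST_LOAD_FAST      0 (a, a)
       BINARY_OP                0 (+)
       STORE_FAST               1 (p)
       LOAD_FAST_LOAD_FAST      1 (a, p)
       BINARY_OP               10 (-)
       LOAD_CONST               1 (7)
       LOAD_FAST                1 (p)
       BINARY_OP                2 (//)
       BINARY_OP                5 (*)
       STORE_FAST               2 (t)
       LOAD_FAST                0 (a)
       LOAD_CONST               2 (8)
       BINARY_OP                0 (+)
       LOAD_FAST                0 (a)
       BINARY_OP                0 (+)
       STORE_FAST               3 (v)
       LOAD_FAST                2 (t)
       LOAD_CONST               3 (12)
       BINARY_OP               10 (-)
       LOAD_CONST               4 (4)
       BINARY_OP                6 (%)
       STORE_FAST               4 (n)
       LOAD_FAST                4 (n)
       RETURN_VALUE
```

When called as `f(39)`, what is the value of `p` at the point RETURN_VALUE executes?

LOAD_FAST_LOAD_FAST a,a → push 39,39. Stack: [39, 39]
BINARY_OP + → 39 + 39 = 78. Stack: [78]
STORE_FAST p → p=78. Stack: []
LOAD_FAST_LOAD_FAST a,p → push 39,78. Stack: [39, 78]
BINARY_OP - → 39 - 78 = -39. Stack: [-39]
LOAD_CONST → push 7. Stack: [-39, 7]
LOAD_FAST p → push 78. Stack: [-39, 7, 78]
BINARY_OP // → 7 // 78 = 0. Stack: [-39, 0]
BINARY_OP * → -39 * 0 = 0. Stack: [0]
STORE_FAST t → t=0. Stack: []
LOAD_FAST a → push 39. Stack: [39]
LOAD_CONST → push 8. Stack: [39, 8]
BINARY_OP + → 39 + 8 = 47. Stack: [47]
LOAD_FAST a → push 39. Stack: [47, 39]
BINARY_OP + → 47 + 39 = 86. Stack: [86]
STORE_FAST v → v=86. Stack: []
LOAD_FAST t → push 0. Stack: [0]
LOAD_CONST → push 12. Stack: [0, 12]
BINARY_OP - → 0 - 12 = -12. Stack: [-12]
LOAD_CONST → push 4. Stack: [-12, 4]
BINARY_OP % → -12 % 4 = 0. Stack: [0]
STORE_FAST n → n=0. Stack: []
LOAD_FAST n → push 0. Stack: [0]
RETURN_VALUE → return 0.

78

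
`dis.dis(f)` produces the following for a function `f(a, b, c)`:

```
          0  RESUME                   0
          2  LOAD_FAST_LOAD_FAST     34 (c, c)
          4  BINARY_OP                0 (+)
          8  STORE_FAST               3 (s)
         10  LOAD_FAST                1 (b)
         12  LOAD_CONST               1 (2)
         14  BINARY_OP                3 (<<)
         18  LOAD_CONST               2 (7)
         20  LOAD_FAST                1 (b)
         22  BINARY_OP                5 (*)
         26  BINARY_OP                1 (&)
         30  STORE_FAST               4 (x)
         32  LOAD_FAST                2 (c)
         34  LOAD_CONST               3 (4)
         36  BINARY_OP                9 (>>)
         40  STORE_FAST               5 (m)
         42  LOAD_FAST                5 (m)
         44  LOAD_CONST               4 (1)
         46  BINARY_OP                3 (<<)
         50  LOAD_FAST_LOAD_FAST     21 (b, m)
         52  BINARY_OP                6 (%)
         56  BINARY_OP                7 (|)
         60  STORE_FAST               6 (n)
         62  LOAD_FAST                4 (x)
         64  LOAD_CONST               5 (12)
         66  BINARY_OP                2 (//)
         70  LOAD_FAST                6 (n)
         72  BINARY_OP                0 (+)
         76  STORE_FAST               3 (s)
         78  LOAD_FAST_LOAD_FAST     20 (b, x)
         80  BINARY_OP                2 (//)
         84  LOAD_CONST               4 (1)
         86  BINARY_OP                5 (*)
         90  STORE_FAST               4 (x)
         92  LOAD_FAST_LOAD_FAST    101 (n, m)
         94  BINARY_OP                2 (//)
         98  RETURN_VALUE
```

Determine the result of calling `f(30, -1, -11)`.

LOAD_FAST_LOAD_FAST c,c → push -11,-11. Stack: [-11, -11]
BINARY_OP + → -11 + -11 = -22. Stack: [-22]
STORE_FAST s → s=-22. Stack: []
LOAD_FAST b → push -1. Stack: [-1]
LOAD_CONST → push 2. Stack: [-1, 2]
BINARY_OP << → -1 << 2 = -4. Stack: [-4]
LOAD_CONST → push 7. Stack: [-4, 7]
LOAD_FAST b → push -1. Stack: [-4, 7, -1]
BINARY_OP * → 7 * -1 = -7. Stack: [-4, -7]
BINARY_OP & → -4 & -7 = -8. Stack: [-8]
STORE_FAST x → x=-8. Stack: []
LOAD_FAST c → push -11. Stack: [-11]
LOAD_CONST → push 4. Stack: [-11, 4]
BINARY_OP >> → -11 >> 4 = -1. Stack: [-1]
STORE_FAST m → m=-1. Stack: []
LOAD_FAST m → push -1. Stack: [-1]
LOAD_CONST → push 1. Stack: [-1, 1]
BINARY_OP << → -1 << 1 = -2. Stack: [-2]
LOAD_FAST_LOAD_FAST b,m → push -1,-1. Stack: [-2, -1, -1]
BINARY_OP % → -1 % -1 = 0. Stack: [-2, 0]
BINARY_OP | → -2 | 0 = -2. Stack: [-2]
STORE_FAST n → n=-2. Stack: []
LOAD_FAST x → push -8. Stack: [-8]
LOAD_CONST → push 12. Stack: [-8, 12]
BINARY_OP // → -8 // 12 = -1. Stack: [-1]
LOAD_FAST n → push -2. Stack: [-1, -2]
BINARY_OP + → -1 + -2 = -3. Stack: [-3]
STORE_FAST s → s=-3. Stack: []
LOAD_FAST_LOAD_FAST b,x → push -1,-8. Stack: [-1, -8]
BINARY_OP // → -1 // -8 = 0. Stack: [0]
LOAD_CONST → push 1. Stack: [0, 1]
BINARY_OP * → 0 * 1 = 0. Stack: [0]
STORE_FAST x → x=0. Stack: []
LOAD_FAST_LOAD_FAST n,m → push -2,-1. Stack: [-2, -1]
BINARY_OP // → -2 // -1 = 2. Stack: [2]
RETURN_VALUE → return 2.

2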